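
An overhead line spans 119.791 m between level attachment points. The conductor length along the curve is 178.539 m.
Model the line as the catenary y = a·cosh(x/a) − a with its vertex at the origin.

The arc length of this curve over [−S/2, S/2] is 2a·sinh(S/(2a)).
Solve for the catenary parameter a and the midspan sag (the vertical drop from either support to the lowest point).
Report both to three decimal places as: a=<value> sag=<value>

seed: a₀ = √(S³/(24(L−S))) = √(119.791³/(24·58.748)) = 34.916775
iter 1: u=1.715379  f(a)=+9.274e+00  f'(a)=-4.465e+00  a ← 34.916775 − (+9.274e+00/-4.465e+00) = 36.993841
iter 2: u=1.619067  f(a)=+8.920e-01  f'(a)=-3.644e+00  a ← 36.993841 − (+8.920e-01/-3.644e+00) = 37.238619
iter 3: u=1.608424  f(a)=+1.019e-02  f'(a)=-3.561e+00  a ← 37.238619 − (+1.019e-02/-3.561e+00) = 37.241480
iter 4: u=1.608301  f(a)=+1.363e-06  f'(a)=-3.560e+00  a ← 37.241480 − (+1.363e-06/-3.560e+00) = 37.241480
iter 5: u=1.608301  f(a)=+2.842e-14  f'(a)=-3.560e+00  a ← 37.241480 − (+2.842e-14/-3.560e+00) = 37.241480
converged: |Δa| < 1e-12 after 5 iterations
sag = a·(cosh(S/(2a)) − 1) = 37.241480·(cosh(1.608301) − 1) = 59.484791
T_max/T_min = cosh(S/(2a)) = 2.597272

a=37.241 sag=59.485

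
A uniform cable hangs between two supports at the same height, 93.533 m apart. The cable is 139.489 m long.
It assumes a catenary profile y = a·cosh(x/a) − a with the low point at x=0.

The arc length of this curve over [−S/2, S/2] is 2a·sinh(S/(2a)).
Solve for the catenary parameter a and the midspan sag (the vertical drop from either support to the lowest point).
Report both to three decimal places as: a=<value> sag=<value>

seed: a₀ = √(S³/(24(L−S))) = √(93.533³/(24·45.956)) = 27.237708
iter 1: u=1.716976  f(a)=+7.269e+00  f'(a)=-4.480e+00  a ← 27.237708 − (+7.269e+00/-4.480e+00) = 28.860386
iter 2: u=1.620439  f(a)=+7.003e-01  f'(a)=-3.655e+00  a ← 28.860386 − (+7.003e-01/-3.655e+00) = 29.051986
iter 3: u=1.609752  f(a)=+8.028e-03  f'(a)=-3.572e+00  a ← 29.051986 − (+8.028e-03/-3.572e+00) = 29.054234
iter 4: u=1.609628  f(a)=+1.082e-06  f'(a)=-3.571e+00  a ← 29.054234 − (+1.082e-06/-3.571e+00) = 29.054234
iter 5: u=1.609628  f(a)=+0.000e+00  f'(a)=-3.571e+00  a ← 29.054234 − (+0.000e+00/-3.571e+00) = 29.054234
converged: |Δa| < 1e-12 after 5 iterations
sag = a·(cosh(S/(2a)) − 1) = 29.054234·(cosh(1.609628) − 1) = 46.500010
T_max/T_min = cosh(S/(2a)) = 2.600456

a=29.054 sag=46.500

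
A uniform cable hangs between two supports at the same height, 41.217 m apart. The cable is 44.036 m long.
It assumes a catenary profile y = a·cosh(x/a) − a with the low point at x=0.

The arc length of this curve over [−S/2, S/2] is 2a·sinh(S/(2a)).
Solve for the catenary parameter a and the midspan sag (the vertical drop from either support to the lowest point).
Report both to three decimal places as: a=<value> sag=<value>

a=32.496 sag=6.757

seed: a₀ = √(S³/(24(L−S))) = √(41.217³/(24·2.819)) = 32.170767
iter 1: u=0.640597  f(a)=+5.841e-02  f'(a)=-1.826e-01  a ← 32.170767 − (+5.841e-02/-1.826e-01) = 32.490729
iter 2: u=0.634289  f(a)=+8.828e-04  f'(a)=-1.771e-01  a ← 32.490729 − (+8.828e-04/-1.771e-01) = 32.495715
iter 3: u=0.634191  f(a)=+2.086e-07  f'(a)=-1.770e-01  a ← 32.495715 − (+2.086e-07/-1.770e-01) = 32.495716
iter 4: u=0.634191  f(a)=+1.421e-14  f'(a)=-1.770e-01  a ← 32.495716 − (+1.421e-14/-1.770e-01) = 32.495716
converged: |Δa| < 1e-12 after 4 iterations
sag = a·(cosh(S/(2a)) − 1) = 32.495716·(cosh(0.634191) − 1) = 6.756849
T_max/T_min = cosh(S/(2a)) = 1.207930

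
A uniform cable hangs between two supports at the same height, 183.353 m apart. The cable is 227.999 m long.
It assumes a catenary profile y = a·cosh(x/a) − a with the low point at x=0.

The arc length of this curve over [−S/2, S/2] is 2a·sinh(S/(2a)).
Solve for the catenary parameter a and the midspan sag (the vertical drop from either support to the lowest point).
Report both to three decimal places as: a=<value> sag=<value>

a=78.474 sag=59.924

seed: a₀ = √(S³/(24(L−S))) = √(183.353³/(24·44.646)) = 75.846428
iter 1: u=1.208712  f(a)=+3.377e+00  f'(a)=-1.358e+00  a ← 75.846428 − (+3.377e+00/-1.358e+00) = 78.332372
iter 2: u=1.170353  f(a)=+1.731e-01  f'(a)=-1.222e+00  a ← 78.332372 − (+1.731e-01/-1.222e+00) = 78.474009
iter 3: u=1.168240  f(a)=+5.095e-04  f'(a)=-1.215e+00  a ← 78.474009 − (+5.095e-04/-1.215e+00) = 78.474428
iter 4: u=1.168234  f(a)=+4.442e-09  f'(a)=-1.215e+00  a ← 78.474428 − (+4.442e-09/-1.215e+00) = 78.474428
iter 5: u=1.168234  f(a)=+0.000e+00  f'(a)=-1.215e+00  a ← 78.474428 − (+0.000e+00/-1.215e+00) = 78.474428
converged: |Δa| < 1e-12 after 5 iterations
sag = a·(cosh(S/(2a)) − 1) = 78.474428·(cosh(1.168234) − 1) = 59.923989
T_max/T_min = cosh(S/(2a)) = 1.763612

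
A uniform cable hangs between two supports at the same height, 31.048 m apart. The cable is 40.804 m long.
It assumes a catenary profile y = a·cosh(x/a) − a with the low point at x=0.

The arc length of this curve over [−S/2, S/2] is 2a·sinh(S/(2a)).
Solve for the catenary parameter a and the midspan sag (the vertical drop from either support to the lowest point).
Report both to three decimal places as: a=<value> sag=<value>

seed: a₀ = √(S³/(24(L−S))) = √(31.048³/(24·9.756)) = 11.305999
iter 1: u=1.373076  f(a)=+9.621e-01  f'(a)=-2.074e+00  a ← 11.305999 − (+9.621e-01/-2.074e+00) = 11.769890
iter 2: u=1.318959  f(a)=+6.238e-02  f'(a)=-1.813e+00  a ← 11.769890 − (+6.238e-02/-1.813e+00) = 11.804298
iter 3: u=1.315114  f(a)=+3.025e-04  f'(a)=-1.795e+00  a ← 11.804298 − (+3.025e-04/-1.795e+00) = 11.804467
iter 4: u=1.315095  f(a)=+7.188e-09  f'(a)=-1.795e+00  a ← 11.804467 − (+7.188e-09/-1.795e+00) = 11.804467
iter 5: u=1.315095  f(a)=+7.105e-15  f'(a)=-1.795e+00  a ← 11.804467 − (+7.105e-15/-1.795e+00) = 11.804467
converged: |Δa| < 1e-12 after 5 iterations
sag = a·(cosh(S/(2a)) − 1) = 11.804467·(cosh(1.315095) − 1) = 11.766427
T_max/T_min = cosh(S/(2a)) = 1.996777

a=11.804 sag=11.766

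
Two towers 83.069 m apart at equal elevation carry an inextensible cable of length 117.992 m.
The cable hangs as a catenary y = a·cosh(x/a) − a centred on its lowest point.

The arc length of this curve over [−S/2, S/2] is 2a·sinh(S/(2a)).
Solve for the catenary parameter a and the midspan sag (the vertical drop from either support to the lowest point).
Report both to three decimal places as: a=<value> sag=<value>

a=27.663 sag=37.496

seed: a₀ = √(S³/(24(L−S))) = √(83.069³/(24·34.923)) = 26.151529
iter 1: u=1.588225  f(a)=+4.679e+00  f'(a)=-3.408e+00  a ← 26.151529 − (+4.679e+00/-3.408e+00) = 27.524306
iter 2: u=1.509012  f(a)=+3.936e-01  f'(a)=-2.857e+00  a ← 27.524306 − (+3.936e-01/-2.857e+00) = 27.662102
iter 3: u=1.501495  f(a)=+3.352e-03  f'(a)=-2.808e+00  a ← 27.662102 − (+3.352e-03/-2.808e+00) = 27.663296
iter 4: u=1.501430  f(a)=+2.477e-07  f'(a)=-2.808e+00  a ← 27.663296 − (+2.477e-07/-2.808e+00) = 27.663296
iter 5: u=1.501430  f(a)=-1.421e-14  f'(a)=-2.808e+00  a ← 27.663296 − (-1.421e-14/-2.808e+00) = 27.663296
converged: |Δa| < 1e-12 after 5 iterations
sag = a·(cosh(S/(2a)) − 1) = 27.663296·(cosh(1.501430) − 1) = 37.496400
T_max/T_min = cosh(S/(2a)) = 2.355457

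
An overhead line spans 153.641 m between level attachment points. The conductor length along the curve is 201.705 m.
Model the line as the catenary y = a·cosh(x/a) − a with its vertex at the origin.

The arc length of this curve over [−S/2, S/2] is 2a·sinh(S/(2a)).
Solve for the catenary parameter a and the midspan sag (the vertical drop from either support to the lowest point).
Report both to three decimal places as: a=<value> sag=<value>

a=58.534 sag=58.074

seed: a₀ = √(S³/(24(L−S))) = √(153.641³/(24·48.064)) = 56.071879
iter 1: u=1.370036  f(a)=+4.718e+00  f'(a)=-2.058e+00  a ← 56.071879 − (+4.718e+00/-2.058e+00) = 58.363718
iter 2: u=1.316237  f(a)=+3.047e-01  f'(a)=-1.800e+00  a ← 58.363718 − (+3.047e-01/-1.800e+00) = 58.532935
iter 3: u=1.312432  f(a)=+1.465e-03  f'(a)=-1.783e+00  a ← 58.532935 − (+1.465e-03/-1.783e+00) = 58.533756
iter 4: u=1.312414  f(a)=+3.420e-08  f'(a)=-1.783e+00  a ← 58.533756 − (+3.420e-08/-1.783e+00) = 58.533756
iter 5: u=1.312414  f(a)=-2.842e-14  f'(a)=-1.783e+00  a ← 58.533756 − (-2.842e-14/-1.783e+00) = 58.533756
converged: |Δa| < 1e-12 after 5 iterations
sag = a·(cosh(S/(2a)) − 1) = 58.533756·(cosh(1.312414) − 1) = 58.074251
T_max/T_min = cosh(S/(2a)) = 1.992150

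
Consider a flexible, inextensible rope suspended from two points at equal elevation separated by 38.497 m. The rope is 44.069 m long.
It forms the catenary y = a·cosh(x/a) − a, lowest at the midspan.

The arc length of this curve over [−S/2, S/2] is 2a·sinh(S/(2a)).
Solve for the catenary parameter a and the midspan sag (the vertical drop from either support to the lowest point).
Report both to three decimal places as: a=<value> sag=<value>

seed: a₀ = √(S³/(24(L−S))) = √(38.497³/(24·5.572)) = 20.655188
iter 1: u=0.931897  f(a)=+2.470e-01  f'(a)=-5.879e-01  a ← 20.655188 − (+2.470e-01/-5.879e-01) = 21.075373
iter 2: u=0.913317  f(a)=+7.739e-03  f'(a)=-5.515e-01  a ← 21.075373 − (+7.739e-03/-5.515e-01) = 21.089404
iter 3: u=0.912710  f(a)=+8.140e-06  f'(a)=-5.504e-01  a ← 21.089404 − (+8.140e-06/-5.504e-01) = 21.089419
iter 4: u=0.912709  f(a)=+9.024e-12  f'(a)=-5.504e-01  a ← 21.089419 − (+9.024e-12/-5.504e-01) = 21.089419
converged: |Δa| < 1e-12 after 4 iterations
sag = a·(cosh(S/(2a)) − 1) = 21.089419·(cosh(0.912709) − 1) = 9.411118
T_max/T_min = cosh(S/(2a)) = 1.446248

a=21.089 sag=9.411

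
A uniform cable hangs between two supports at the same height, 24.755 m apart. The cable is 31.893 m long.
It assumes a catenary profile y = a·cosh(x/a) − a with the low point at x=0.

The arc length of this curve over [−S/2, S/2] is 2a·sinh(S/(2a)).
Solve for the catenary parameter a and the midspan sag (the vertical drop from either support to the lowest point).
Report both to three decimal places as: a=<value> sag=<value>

seed: a₀ = √(S³/(24(L−S))) = √(24.755³/(24·7.138)) = 9.410236
iter 1: u=1.315323  f(a)=+6.435e-01  f'(a)=-1.796e+00  a ← 9.410236 − (+6.435e-01/-1.796e+00) = 9.768486
iter 2: u=1.267085  f(a)=+3.857e-02  f'(a)=-1.587e+00  a ← 9.768486 − (+3.857e-02/-1.587e+00) = 9.792795
iter 3: u=1.263939  f(a)=+1.582e-04  f'(a)=-1.574e+00  a ← 9.792795 − (+1.582e-04/-1.574e+00) = 9.792896
iter 4: u=1.263926  f(a)=+2.682e-09  f'(a)=-1.574e+00  a ← 9.792896 − (+2.682e-09/-1.574e+00) = 9.792896
iter 5: u=1.263926  f(a)=-3.553e-15  f'(a)=-1.574e+00  a ← 9.792896 − (-3.553e-15/-1.574e+00) = 9.792896
converged: |Δa| < 1e-12 after 5 iterations
sag = a·(cosh(S/(2a)) − 1) = 9.792896·(cosh(1.263926) − 1) = 8.920513
T_max/T_min = cosh(S/(2a)) = 1.910917

a=9.793 sag=8.921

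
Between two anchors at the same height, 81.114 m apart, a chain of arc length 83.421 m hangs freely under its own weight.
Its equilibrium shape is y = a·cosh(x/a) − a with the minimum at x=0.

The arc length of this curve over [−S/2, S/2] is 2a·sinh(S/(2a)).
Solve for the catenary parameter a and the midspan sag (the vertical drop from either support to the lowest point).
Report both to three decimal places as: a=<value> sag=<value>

a=98.594 sag=8.460

seed: a₀ = √(S³/(24(L−S))) = √(81.114³/(24·2.307)) = 98.178029
iter 1: u=0.413096  f(a)=+1.976e-02  f'(a)=-4.780e-02  a ← 98.178029 − (+1.976e-02/-4.780e-02) = 98.591485
iter 2: u=0.411364  f(a)=+1.255e-04  f'(a)=-4.720e-02  a ← 98.591485 − (+1.255e-04/-4.720e-02) = 98.594145
iter 3: u=0.411353  f(a)=+5.138e-09  f'(a)=-4.719e-02  a ← 98.594145 − (+5.138e-09/-4.719e-02) = 98.594145
iter 4: u=0.411353  f(a)=-1.421e-14  f'(a)=-4.719e-02  a ← 98.594145 − (-1.421e-14/-4.719e-02) = 98.594145
converged: |Δa| < 1e-12 after 4 iterations
sag = a·(cosh(S/(2a)) − 1) = 98.594145·(cosh(0.411353) − 1) = 8.459913
T_max/T_min = cosh(S/(2a)) = 1.085805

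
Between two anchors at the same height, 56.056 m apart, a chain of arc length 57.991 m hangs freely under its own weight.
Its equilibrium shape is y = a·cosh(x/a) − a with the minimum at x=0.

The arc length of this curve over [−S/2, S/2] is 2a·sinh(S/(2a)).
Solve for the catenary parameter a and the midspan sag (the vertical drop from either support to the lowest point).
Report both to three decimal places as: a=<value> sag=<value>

seed: a₀ = √(S³/(24(L−S))) = √(56.056³/(24·1.935)) = 61.586717
iter 1: u=0.455098  f(a)=+2.014e-02  f'(a)=-6.415e-02  a ← 61.586717 − (+2.014e-02/-6.415e-02) = 61.900631
iter 2: u=0.452790  f(a)=+1.550e-04  f'(a)=-6.317e-02  a ← 61.900631 − (+1.550e-04/-6.317e-02) = 61.903085
iter 3: u=0.452772  f(a)=+9.342e-09  f'(a)=-6.316e-02  a ← 61.903085 − (+9.342e-09/-6.316e-02) = 61.903085
iter 4: u=0.452772  f(a)=-7.105e-15  f'(a)=-6.316e-02  a ← 61.903085 − (-7.105e-15/-6.316e-02) = 61.903085
converged: |Δa| < 1e-12 after 4 iterations
sag = a·(cosh(S/(2a)) − 1) = 61.903085·(cosh(0.452772) − 1) = 6.454292
T_max/T_min = cosh(S/(2a)) = 1.104264

a=61.903 sag=6.454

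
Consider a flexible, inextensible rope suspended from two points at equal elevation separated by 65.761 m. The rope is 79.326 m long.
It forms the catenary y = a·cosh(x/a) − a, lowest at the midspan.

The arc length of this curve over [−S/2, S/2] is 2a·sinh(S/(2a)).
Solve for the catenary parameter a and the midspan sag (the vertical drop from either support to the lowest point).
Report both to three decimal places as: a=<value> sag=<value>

a=30.430 sag=19.562

seed: a₀ = √(S³/(24(L−S))) = √(65.761³/(24·13.565)) = 29.555417
iter 1: u=1.112503  f(a)=+8.646e-01  f'(a)=-1.037e+00  a ← 29.555417 − (+8.646e-01/-1.037e+00) = 30.389434
iter 2: u=1.081971  f(a)=+3.795e-02  f'(a)=-9.475e-01  a ← 30.389434 − (+3.795e-02/-9.475e-01) = 30.429485
iter 3: u=1.080547  f(a)=+8.054e-05  f'(a)=-9.435e-01  a ← 30.429485 − (+8.054e-05/-9.435e-01) = 30.429571
iter 4: u=1.080544  f(a)=+3.644e-10  f'(a)=-9.435e-01  a ← 30.429571 − (+3.644e-10/-9.435e-01) = 30.429571
iter 5: u=1.080544  f(a)=+1.421e-14  f'(a)=-9.435e-01  a ← 30.429571 − (+1.421e-14/-9.435e-01) = 30.429571
converged: |Δa| < 1e-12 after 5 iterations
sag = a·(cosh(S/(2a)) − 1) = 30.429571·(cosh(1.080544) − 1) = 19.561552
T_max/T_min = cosh(S/(2a)) = 1.642847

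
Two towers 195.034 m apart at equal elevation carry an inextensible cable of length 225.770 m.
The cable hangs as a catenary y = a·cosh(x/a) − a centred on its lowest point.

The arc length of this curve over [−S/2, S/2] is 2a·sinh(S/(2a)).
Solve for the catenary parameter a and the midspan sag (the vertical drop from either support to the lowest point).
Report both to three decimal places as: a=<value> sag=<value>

seed: a₀ = √(S³/(24(L−S))) = √(195.034³/(24·30.736)) = 100.285050
iter 1: u=0.972398  f(a)=+1.486e+00  f'(a)=-6.729e-01  a ← 100.285050 − (+1.486e+00/-6.729e-01) = 102.493740
iter 2: u=0.951443  f(a)=+5.052e-02  f'(a)=-6.279e-01  a ← 102.493740 − (+5.052e-02/-6.279e-01) = 102.574201
iter 3: u=0.950697  f(a)=+6.292e-05  f'(a)=-6.263e-01  a ← 102.574201 − (+6.292e-05/-6.263e-01) = 102.574301
iter 4: u=0.950696  f(a)=+9.791e-11  f'(a)=-6.263e-01  a ← 102.574301 − (+9.791e-11/-6.263e-01) = 102.574301
iter 5: u=0.950696  f(a)=-2.842e-14  f'(a)=-6.263e-01  a ← 102.574301 − (-2.842e-14/-6.263e-01) = 102.574301
converged: |Δa| < 1e-12 after 5 iterations
sag = a·(cosh(S/(2a)) − 1) = 102.574301·(cosh(0.950696) − 1) = 49.952780
T_max/T_min = cosh(S/(2a)) = 1.486991

a=102.574 sag=49.953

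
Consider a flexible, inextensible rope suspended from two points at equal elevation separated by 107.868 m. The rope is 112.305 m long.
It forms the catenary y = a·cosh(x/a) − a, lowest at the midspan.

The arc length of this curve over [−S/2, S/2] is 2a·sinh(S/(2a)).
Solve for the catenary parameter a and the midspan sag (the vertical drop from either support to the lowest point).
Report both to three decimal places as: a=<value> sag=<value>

a=109.228 sag=13.588

seed: a₀ = √(S³/(24(L−S))) = √(107.868³/(24·4.437)) = 108.564692
iter 1: u=0.496791  f(a)=+5.508e-02  f'(a)=-8.377e-02  a ← 108.564692 − (+5.508e-02/-8.377e-02) = 109.222121
iter 2: u=0.493801  f(a)=+5.043e-04  f'(a)=-8.225e-02  a ← 109.222121 − (+5.043e-04/-8.225e-02) = 109.228253
iter 3: u=0.493773  f(a)=+4.315e-08  f'(a)=-8.223e-02  a ← 109.228253 − (+4.315e-08/-8.223e-02) = 109.228253
iter 4: u=0.493773  f(a)=-1.421e-14  f'(a)=-8.223e-02  a ← 109.228253 − (-1.421e-14/-8.223e-02) = 109.228253
converged: |Δa| < 1e-12 after 4 iterations
sag = a·(cosh(S/(2a)) − 1) = 109.228253·(cosh(0.493773) − 1) = 13.588336
T_max/T_min = cosh(S/(2a)) = 1.124403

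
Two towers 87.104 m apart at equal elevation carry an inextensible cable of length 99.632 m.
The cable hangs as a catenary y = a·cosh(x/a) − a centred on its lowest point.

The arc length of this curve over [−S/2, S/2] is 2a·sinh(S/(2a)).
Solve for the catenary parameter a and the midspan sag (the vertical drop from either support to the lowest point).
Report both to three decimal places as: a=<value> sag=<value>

seed: a₀ = √(S³/(24(L−S))) = √(87.104³/(24·12.528)) = 46.882488
iter 1: u=0.928961  f(a)=+5.518e-01  f'(a)=-5.820e-01  a ← 46.882488 − (+5.518e-01/-5.820e-01) = 47.830594
iter 2: u=0.910547  f(a)=+1.718e-02  f'(a)=-5.463e-01  a ← 47.830594 − (+1.718e-02/-5.463e-01) = 47.862049
iter 3: u=0.909949  f(a)=+1.785e-05  f'(a)=-5.451e-01  a ← 47.862049 − (+1.785e-05/-5.451e-01) = 47.862082
iter 4: u=0.909948  f(a)=+1.928e-11  f'(a)=-5.451e-01  a ← 47.862082 − (+1.928e-11/-5.451e-01) = 47.862082
converged: |Δa| < 1e-12 after 4 iterations
sag = a·(cosh(S/(2a)) − 1) = 47.862082·(cosh(0.909948) − 1) = 21.220570
T_max/T_min = cosh(S/(2a)) = 1.443369

a=47.862 sag=21.221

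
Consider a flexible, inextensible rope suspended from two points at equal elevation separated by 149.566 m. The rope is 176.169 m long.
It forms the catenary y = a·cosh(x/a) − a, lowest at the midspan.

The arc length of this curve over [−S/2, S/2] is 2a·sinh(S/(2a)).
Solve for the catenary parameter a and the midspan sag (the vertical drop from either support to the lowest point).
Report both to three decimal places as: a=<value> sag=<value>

a=74.247 sag=40.955

seed: a₀ = √(S³/(24(L−S))) = √(149.566³/(24·26.603)) = 72.389969
iter 1: u=1.033057  f(a)=+1.456e+00  f'(a)=-8.165e-01  a ← 72.389969 − (+1.456e+00/-8.165e-01) = 74.173426
iter 2: u=1.008218  f(a)=+5.555e-02  f'(a)=-7.553e-01  a ← 74.173426 − (+5.555e-02/-7.553e-01) = 74.246977
iter 3: u=1.007219  f(a)=+8.794e-05  f'(a)=-7.529e-01  a ← 74.246977 − (+8.794e-05/-7.529e-01) = 74.247093
iter 4: u=1.007218  f(a)=+2.212e-10  f'(a)=-7.529e-01  a ← 74.247093 − (+2.212e-10/-7.529e-01) = 74.247093
iter 5: u=1.007218  f(a)=+0.000e+00  f'(a)=-7.529e-01  a ← 74.247093 − (+0.000e+00/-7.529e-01) = 74.247093
converged: |Δa| < 1e-12 after 5 iterations
sag = a·(cosh(S/(2a)) − 1) = 74.247093·(cosh(1.007218) − 1) = 40.954947
T_max/T_min = cosh(S/(2a)) = 1.551603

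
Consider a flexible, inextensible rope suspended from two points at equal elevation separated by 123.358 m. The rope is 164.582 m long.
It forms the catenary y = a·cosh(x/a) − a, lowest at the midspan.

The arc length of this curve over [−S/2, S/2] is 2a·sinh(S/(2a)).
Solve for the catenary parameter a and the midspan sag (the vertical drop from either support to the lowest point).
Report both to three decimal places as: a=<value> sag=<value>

seed: a₀ = √(S³/(24(L−S))) = √(123.358³/(24·41.224)) = 43.558237
iter 1: u=1.416012  f(a)=+4.336e+00  f'(a)=-2.301e+00  a ← 43.558237 − (+4.336e+00/-2.301e+00) = 45.442906
iter 2: u=1.357286  f(a)=+2.973e-01  f'(a)=-1.995e+00  a ← 45.442906 − (+2.973e-01/-1.995e+00) = 45.591922
iter 3: u=1.352849  f(a)=+1.625e-03  f'(a)=-1.973e+00  a ← 45.591922 − (+1.625e-03/-1.973e+00) = 45.592746
iter 4: u=1.352825  f(a)=+4.914e-08  f'(a)=-1.973e+00  a ← 45.592746 − (+4.914e-08/-1.973e+00) = 45.592746
iter 5: u=1.352825  f(a)=+0.000e+00  f'(a)=-1.973e+00  a ← 45.592746 − (+0.000e+00/-1.973e+00) = 45.592746
converged: |Δa| < 1e-12 after 5 iterations
sag = a·(cosh(S/(2a)) − 1) = 45.592746·(cosh(1.352825) − 1) = 48.484388
T_max/T_min = cosh(S/(2a)) = 2.063423

a=45.593 sag=48.484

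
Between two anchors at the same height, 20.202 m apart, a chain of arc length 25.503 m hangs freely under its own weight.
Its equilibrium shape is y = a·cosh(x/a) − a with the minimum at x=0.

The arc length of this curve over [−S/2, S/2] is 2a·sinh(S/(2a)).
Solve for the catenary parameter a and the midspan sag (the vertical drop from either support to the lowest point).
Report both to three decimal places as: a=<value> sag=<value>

seed: a₀ = √(S³/(24(L−S))) = √(20.202³/(24·5.301)) = 8.050207
iter 1: u=1.254750  f(a)=+4.333e-01  f'(a)=-1.536e+00  a ← 8.050207 − (+4.333e-01/-1.536e+00) = 8.332231
iter 2: u=1.212280  f(a)=+2.381e-02  f'(a)=-1.372e+00  a ← 8.332231 − (+2.381e-02/-1.372e+00) = 8.349589
iter 3: u=1.209760  f(a)=+8.116e-05  f'(a)=-1.362e+00  a ← 8.349589 − (+8.116e-05/-1.362e+00) = 8.349649
iter 4: u=1.209751  f(a)=+9.499e-10  f'(a)=-1.362e+00  a ← 8.349649 − (+9.499e-10/-1.362e+00) = 8.349649
iter 5: u=1.209751  f(a)=+3.553e-15  f'(a)=-1.362e+00  a ← 8.349649 − (+3.553e-15/-1.362e+00) = 8.349649
converged: |Δa| < 1e-12 after 5 iterations
sag = a·(cosh(S/(2a)) − 1) = 8.349649·(cosh(1.209751) − 1) = 6.892313
T_max/T_min = cosh(S/(2a)) = 1.825461

a=8.350 sag=6.892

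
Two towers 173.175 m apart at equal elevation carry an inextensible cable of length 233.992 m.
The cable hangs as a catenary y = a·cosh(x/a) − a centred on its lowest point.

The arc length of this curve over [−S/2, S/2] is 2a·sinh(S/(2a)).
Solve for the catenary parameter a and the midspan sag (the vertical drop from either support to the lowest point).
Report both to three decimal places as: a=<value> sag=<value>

seed: a₀ = √(S³/(24(L−S))) = √(173.175³/(24·60.817)) = 59.649894
iter 1: u=1.451595  f(a)=+6.739e+00  f'(a)=-2.502e+00  a ← 59.649894 − (+6.739e+00/-2.502e+00) = 62.342682
iter 2: u=1.388896  f(a)=+4.832e-01  f'(a)=-2.155e+00  a ← 62.342682 − (+4.832e-01/-2.155e+00) = 62.566856
iter 3: u=1.383920  f(a)=+2.908e-03  f'(a)=-2.129e+00  a ← 62.566856 − (+2.908e-03/-2.129e+00) = 62.568221
iter 4: u=1.383889  f(a)=+1.068e-07  f'(a)=-2.129e+00  a ← 62.568221 − (+1.068e-07/-2.129e+00) = 62.568221
iter 5: u=1.383889  f(a)=+0.000e+00  f'(a)=-2.129e+00  a ← 62.568221 − (+0.000e+00/-2.129e+00) = 62.568221
converged: |Δa| < 1e-12 after 5 iterations
sag = a·(cosh(S/(2a)) − 1) = 62.568221·(cosh(1.383889) − 1) = 70.107497
T_max/T_min = cosh(S/(2a)) = 2.120497

a=62.568 sag=70.107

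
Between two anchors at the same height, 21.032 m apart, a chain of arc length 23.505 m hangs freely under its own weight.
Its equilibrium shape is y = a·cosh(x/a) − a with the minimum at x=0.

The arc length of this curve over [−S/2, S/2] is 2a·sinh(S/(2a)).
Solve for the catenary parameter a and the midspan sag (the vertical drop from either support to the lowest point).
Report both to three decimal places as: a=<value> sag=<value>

seed: a₀ = √(S³/(24(L−S))) = √(21.032³/(24·2.473)) = 12.519967
iter 1: u=0.839938  f(a)=+8.871e-02  f'(a)=-4.236e-01  a ← 12.519967 − (+8.871e-02/-4.236e-01) = 12.729381
iter 2: u=0.826120  f(a)=+2.275e-03  f'(a)=-4.022e-01  a ← 12.729381 − (+2.275e-03/-4.022e-01) = 12.735038
iter 3: u=0.825753  f(a)=+1.583e-06  f'(a)=-4.016e-01  a ← 12.735038 − (+1.583e-06/-4.016e-01) = 12.735042
iter 4: u=0.825753  f(a)=+7.709e-13  f'(a)=-4.016e-01  a ← 12.735042 − (+7.709e-13/-4.016e-01) = 12.735042
converged: |Δa| < 1e-12 after 4 iterations
sag = a·(cosh(S/(2a)) − 1) = 12.735042·(cosh(0.825753) − 1) = 4.594198
T_max/T_min = cosh(S/(2a)) = 1.360752

a=12.735 sag=4.594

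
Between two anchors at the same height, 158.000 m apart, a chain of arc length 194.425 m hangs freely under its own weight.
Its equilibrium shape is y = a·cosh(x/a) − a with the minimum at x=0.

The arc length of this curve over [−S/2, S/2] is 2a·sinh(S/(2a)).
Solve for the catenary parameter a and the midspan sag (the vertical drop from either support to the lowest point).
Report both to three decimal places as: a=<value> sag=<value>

seed: a₀ = √(S³/(24(L−S))) = √(158.000³/(24·36.425)) = 67.170755
iter 1: u=1.176107  f(a)=+2.604e+00  f'(a)=-1.242e+00  a ← 67.170755 − (+2.604e+00/-1.242e+00) = 69.266912
iter 2: u=1.140516  f(a)=+1.269e-01  f'(a)=-1.124e+00  a ← 69.266912 − (+1.269e-01/-1.124e+00) = 69.379789
iter 3: u=1.138660  f(a)=+3.352e-04  f'(a)=-1.118e+00  a ← 69.379789 − (+3.352e-04/-1.118e+00) = 69.380089
iter 4: u=1.138655  f(a)=+2.355e-09  f'(a)=-1.118e+00  a ← 69.380089 − (+2.355e-09/-1.118e+00) = 69.380089
iter 5: u=1.138655  f(a)=+2.842e-14  f'(a)=-1.118e+00  a ← 69.380089 − (+2.842e-14/-1.118e+00) = 69.380089
converged: |Δa| < 1e-12 after 5 iterations
sag = a·(cosh(S/(2a)) − 1) = 69.380089·(cosh(1.138655) − 1) = 50.051343
T_max/T_min = cosh(S/(2a)) = 1.721408

a=69.380 sag=50.051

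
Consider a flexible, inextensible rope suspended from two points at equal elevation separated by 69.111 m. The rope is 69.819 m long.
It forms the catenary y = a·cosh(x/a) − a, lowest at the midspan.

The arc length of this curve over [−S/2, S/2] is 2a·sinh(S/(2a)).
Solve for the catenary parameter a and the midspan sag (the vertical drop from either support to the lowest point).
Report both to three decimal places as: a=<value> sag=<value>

seed: a₀ = √(S³/(24(L−S))) = √(69.111³/(24·0.708)) = 139.379376
iter 1: u=0.247924  f(a)=+2.179e-03  f'(a)=-1.022e-02  a ← 139.379376 − (+2.179e-03/-1.022e-02) = 139.592555
iter 2: u=0.247545  f(a)=+5.010e-06  f'(a)=-1.017e-02  a ← 139.592555 − (+5.010e-06/-1.017e-02) = 139.593047
iter 3: u=0.247545  f(a)=+2.660e-11  f'(a)=-1.017e-02  a ← 139.593047 − (+2.660e-11/-1.017e-02) = 139.593047
iter 4: u=0.247545  f(a)=+1.421e-14  f'(a)=-1.017e-02  a ← 139.593047 − (+1.421e-14/-1.017e-02) = 139.593047
converged: |Δa| < 1e-12 after 4 iterations
sag = a·(cosh(S/(2a)) − 1) = 139.593047·(cosh(0.247545) − 1) = 4.298898
T_max/T_min = cosh(S/(2a)) = 1.030796

a=139.593 sag=4.299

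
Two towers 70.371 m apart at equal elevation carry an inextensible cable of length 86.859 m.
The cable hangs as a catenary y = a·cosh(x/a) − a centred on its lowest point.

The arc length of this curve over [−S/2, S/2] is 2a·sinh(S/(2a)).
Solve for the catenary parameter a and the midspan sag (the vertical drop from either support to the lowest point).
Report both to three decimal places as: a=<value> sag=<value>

seed: a₀ = √(S³/(24(L−S))) = √(70.371³/(24·16.488)) = 29.675700
iter 1: u=1.185667  f(a)=+1.199e+00  f'(a)=-1.275e+00  a ← 29.675700 − (+1.199e+00/-1.275e+00) = 30.615353
iter 2: u=1.149276  f(a)=+5.928e-02  f'(a)=-1.152e+00  a ← 30.615353 − (+5.928e-02/-1.152e+00) = 30.666804
iter 3: u=1.147348  f(a)=+1.617e-04  f'(a)=-1.146e+00  a ← 30.666804 − (+1.617e-04/-1.146e+00) = 30.666946
iter 4: u=1.147343  f(a)=+1.211e-09  f'(a)=-1.146e+00  a ← 30.666946 − (+1.211e-09/-1.146e+00) = 30.666946
iter 5: u=1.147343  f(a)=+0.000e+00  f'(a)=-1.146e+00  a ← 30.666946 − (+0.000e+00/-1.146e+00) = 30.666946
converged: |Δa| < 1e-12 after 5 iterations
sag = a·(cosh(S/(2a)) − 1) = 30.666946·(cosh(1.147343) − 1) = 22.498673
T_max/T_min = cosh(S/(2a)) = 1.733646

a=30.667 sag=22.499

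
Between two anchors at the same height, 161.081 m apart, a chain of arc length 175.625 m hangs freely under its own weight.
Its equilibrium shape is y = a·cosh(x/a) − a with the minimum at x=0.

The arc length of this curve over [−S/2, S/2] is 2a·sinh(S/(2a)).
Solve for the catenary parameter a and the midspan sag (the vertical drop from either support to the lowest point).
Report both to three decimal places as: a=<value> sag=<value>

a=110.878 sag=30.561

seed: a₀ = √(S³/(24(L−S))) = √(161.081³/(24·14.544)) = 109.425596
iter 1: u=0.736030  f(a)=+3.991e-01  f'(a)=-2.805e-01  a ← 109.425596 − (+3.991e-01/-2.805e-01) = 110.848283
iter 2: u=0.726583  f(a)=+7.916e-03  f'(a)=-2.695e-01  a ← 110.848283 − (+7.916e-03/-2.695e-01) = 110.877659
iter 3: u=0.726391  f(a)=+3.255e-06  f'(a)=-2.693e-01  a ← 110.877659 − (+3.255e-06/-2.693e-01) = 110.877671
iter 4: u=0.726391  f(a)=+5.684e-13  f'(a)=-2.693e-01  a ← 110.877671 − (+5.684e-13/-2.693e-01) = 110.877671
converged: |Δa| < 1e-12 after 4 iterations
sag = a·(cosh(S/(2a)) − 1) = 110.877671·(cosh(0.726391) − 1) = 30.560984
T_max/T_min = cosh(S/(2a)) = 1.275628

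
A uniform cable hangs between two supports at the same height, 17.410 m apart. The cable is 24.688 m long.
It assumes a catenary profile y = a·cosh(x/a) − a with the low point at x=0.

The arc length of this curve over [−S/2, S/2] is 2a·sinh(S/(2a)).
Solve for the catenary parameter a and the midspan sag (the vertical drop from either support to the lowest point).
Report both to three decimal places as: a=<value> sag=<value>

seed: a₀ = √(S³/(24(L−S))) = √(17.410³/(24·7.278)) = 5.496504
iter 1: u=1.583734  f(a)=+9.692e-01  f'(a)=-3.375e+00  a ← 5.496504 − (+9.692e-01/-3.375e+00) = 5.783687
iter 2: u=1.505095  f(a)=+8.114e-02  f'(a)=-2.831e+00  a ← 5.783687 − (+8.114e-02/-2.831e+00) = 5.812345
iter 3: u=1.497674  f(a)=+6.835e-04  f'(a)=-2.784e+00  a ← 5.812345 − (+6.835e-04/-2.784e+00) = 5.812590
iter 4: u=1.497611  f(a)=+4.940e-08  f'(a)=-2.783e+00  a ← 5.812590 − (+4.940e-08/-2.783e+00) = 5.812590
iter 5: u=1.497611  f(a)=+0.000e+00  f'(a)=-2.783e+00  a ← 5.812590 − (+0.000e+00/-2.783e+00) = 5.812590
converged: |Δa| < 1e-12 after 5 iterations
sag = a·(cosh(S/(2a)) − 1) = 5.812590·(cosh(1.497611) − 1) = 7.831476
T_max/T_min = cosh(S/(2a)) = 2.347330

a=5.813 sag=7.831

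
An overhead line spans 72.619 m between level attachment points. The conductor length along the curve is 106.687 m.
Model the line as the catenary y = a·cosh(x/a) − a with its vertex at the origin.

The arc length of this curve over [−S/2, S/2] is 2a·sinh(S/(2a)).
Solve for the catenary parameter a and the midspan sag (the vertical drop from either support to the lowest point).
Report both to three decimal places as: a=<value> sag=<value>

seed: a₀ = √(S³/(24(L−S))) = √(72.619³/(24·34.068)) = 21.641953
iter 1: u=1.677737  f(a)=+5.129e+00  f'(a)=-4.128e+00  a ← 21.641953 − (+5.129e+00/-4.128e+00) = 22.884312
iter 2: u=1.586655  f(a)=+4.748e-01  f'(a)=-3.396e+00  a ← 22.884312 − (+4.748e-01/-3.396e+00) = 23.024105
iter 3: u=1.577021  f(a)=+4.986e-03  f'(a)=-3.325e+00  a ← 23.024105 − (+4.986e-03/-3.325e+00) = 23.025604
iter 4: u=1.576918  f(a)=+5.624e-07  f'(a)=-3.325e+00  a ← 23.025604 − (+5.624e-07/-3.325e+00) = 23.025605
iter 5: u=1.576918  f(a)=+0.000e+00  f'(a)=-3.325e+00  a ← 23.025605 − (+0.000e+00/-3.325e+00) = 23.025605
converged: |Δa| < 1e-12 after 5 iterations
sag = a·(cosh(S/(2a)) − 1) = 23.025605·(cosh(1.576918) − 1) = 35.075234
T_max/T_min = cosh(S/(2a)) = 2.523314

a=23.026 sag=35.075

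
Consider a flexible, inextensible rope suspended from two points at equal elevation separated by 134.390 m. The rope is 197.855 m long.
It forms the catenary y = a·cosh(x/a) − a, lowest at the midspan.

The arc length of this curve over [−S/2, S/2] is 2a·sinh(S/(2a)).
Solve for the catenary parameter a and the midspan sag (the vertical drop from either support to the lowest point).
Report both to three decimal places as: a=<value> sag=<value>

seed: a₀ = √(S³/(24(L−S))) = √(134.390³/(24·63.465)) = 39.918817
iter 1: u=1.683291  f(a)=+9.622e+00  f'(a)=-4.177e+00  a ← 39.918817 − (+9.622e+00/-4.177e+00) = 42.222601
iter 2: u=1.591446  f(a)=+8.959e-01  f'(a)=-3.432e+00  a ← 42.222601 − (+8.959e-01/-3.432e+00) = 42.483620
iter 3: u=1.581668  f(a)=+9.526e-03  f'(a)=-3.360e+00  a ← 42.483620 − (+9.526e-03/-3.360e+00) = 42.486455
iter 4: u=1.581563  f(a)=+1.102e-06  f'(a)=-3.359e+00  a ← 42.486455 − (+1.102e-06/-3.359e+00) = 42.486456
iter 5: u=1.581563  f(a)=-2.842e-14  f'(a)=-3.359e+00  a ← 42.486456 − (-2.842e-14/-3.359e+00) = 42.486456
converged: |Δa| < 1e-12 after 5 iterations
sag = a·(cosh(S/(2a)) − 1) = 42.486456·(cosh(1.581563) − 1) = 65.178530
T_max/T_min = cosh(S/(2a)) = 2.534101

a=42.486 sag=65.179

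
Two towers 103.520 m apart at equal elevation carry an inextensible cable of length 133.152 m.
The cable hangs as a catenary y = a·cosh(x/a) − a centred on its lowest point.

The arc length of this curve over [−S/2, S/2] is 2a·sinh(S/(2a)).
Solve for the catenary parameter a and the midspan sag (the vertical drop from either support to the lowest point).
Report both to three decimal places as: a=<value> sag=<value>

a=41.091 sag=37.145

seed: a₀ = √(S³/(24(L−S))) = √(103.520³/(24·29.632)) = 39.495743
iter 1: u=1.310521  f(a)=+2.651e+00  f'(a)=-1.775e+00  a ← 39.495743 − (+2.651e+00/-1.775e+00) = 40.989744
iter 2: u=1.262755  f(a)=+1.579e-01  f'(a)=-1.569e+00  a ← 40.989744 − (+1.579e-01/-1.569e+00) = 41.090355
iter 3: u=1.259663  f(a)=+6.380e-04  f'(a)=-1.556e+00  a ← 41.090355 − (+6.380e-04/-1.556e+00) = 41.090765
iter 4: u=1.259650  f(a)=+1.051e-08  f'(a)=-1.556e+00  a ← 41.090765 − (+1.051e-08/-1.556e+00) = 41.090765
iter 5: u=1.259650  f(a)=+0.000e+00  f'(a)=-1.556e+00  a ← 41.090765 − (+0.000e+00/-1.556e+00) = 41.090765
converged: |Δa| < 1e-12 after 5 iterations
sag = a·(cosh(S/(2a)) − 1) = 41.090765·(cosh(1.259650) − 1) = 37.144871
T_max/T_min = cosh(S/(2a)) = 1.903971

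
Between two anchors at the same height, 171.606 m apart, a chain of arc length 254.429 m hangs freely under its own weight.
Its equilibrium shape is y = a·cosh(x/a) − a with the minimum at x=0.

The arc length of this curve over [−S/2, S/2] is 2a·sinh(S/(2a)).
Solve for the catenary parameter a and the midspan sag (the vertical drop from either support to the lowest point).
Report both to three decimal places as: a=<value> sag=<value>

seed: a₀ = √(S³/(24(L−S))) = √(171.606³/(24·82.823)) = 50.421714
iter 1: u=1.701707  f(a)=+1.285e+01  f'(a)=-4.340e+00  a ← 50.421714 − (+1.285e+01/-4.340e+00) = 53.382956
iter 2: u=1.607311  f(a)=+1.219e+00  f'(a)=-3.553e+00  a ← 53.382956 − (+1.219e+00/-3.553e+00) = 53.726160
iter 3: u=1.597043  f(a)=+1.351e-02  f'(a)=-3.474e+00  a ← 53.726160 − (+1.351e-02/-3.474e+00) = 53.730049
iter 4: u=1.596928  f(a)=+1.700e-06  f'(a)=-3.473e+00  a ← 53.730049 − (+1.700e-06/-3.473e+00) = 53.730049
iter 5: u=1.596928  f(a)=+8.527e-14  f'(a)=-3.473e+00  a ← 53.730049 − (+8.527e-14/-3.473e+00) = 53.730049
converged: |Δa| < 1e-12 after 5 iterations
sag = a·(cosh(S/(2a)) − 1) = 53.730049·(cosh(1.596928) − 1) = 84.365741
T_max/T_min = cosh(S/(2a)) = 2.570178

a=53.730 sag=84.366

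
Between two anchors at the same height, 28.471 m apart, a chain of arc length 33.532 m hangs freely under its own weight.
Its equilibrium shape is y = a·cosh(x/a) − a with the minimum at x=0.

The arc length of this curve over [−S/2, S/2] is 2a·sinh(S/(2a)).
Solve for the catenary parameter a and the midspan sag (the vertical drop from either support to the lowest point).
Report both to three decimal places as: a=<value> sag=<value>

a=14.138 sag=7.793

seed: a₀ = √(S³/(24(L−S))) = √(28.471³/(24·5.061)) = 13.784160
iter 1: u=1.032743  f(a)=+2.768e-01  f'(a)=-8.157e-01  a ← 13.784160 − (+2.768e-01/-8.157e-01) = 14.123567
iter 2: u=1.007925  f(a)=+1.056e-02  f'(a)=-7.546e-01  a ← 14.123567 − (+1.056e-02/-7.546e-01) = 14.137555
iter 3: u=1.006928  f(a)=+1.669e-05  f'(a)=-7.522e-01  a ← 14.137555 − (+1.669e-05/-7.522e-01) = 14.137578
iter 4: u=1.006926  f(a)=+4.187e-11  f'(a)=-7.522e-01  a ← 14.137578 − (+4.187e-11/-7.522e-01) = 14.137578
iter 5: u=1.006926  f(a)=+0.000e+00  f'(a)=-7.522e-01  a ← 14.137578 − (+0.000e+00/-7.522e-01) = 14.137578
converged: |Δa| < 1e-12 after 5 iterations
sag = a·(cosh(S/(2a)) − 1) = 14.137578·(cosh(1.006926) − 1) = 7.793447
T_max/T_min = cosh(S/(2a)) = 1.551258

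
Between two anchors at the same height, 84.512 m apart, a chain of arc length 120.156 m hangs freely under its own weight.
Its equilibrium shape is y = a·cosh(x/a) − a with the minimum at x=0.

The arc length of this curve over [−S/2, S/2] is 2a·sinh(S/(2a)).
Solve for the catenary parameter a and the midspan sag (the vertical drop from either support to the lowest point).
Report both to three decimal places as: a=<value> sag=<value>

a=28.103 sag=38.223

seed: a₀ = √(S³/(24(L−S))) = √(84.512³/(24·35.644)) = 26.563098
iter 1: u=1.590778  f(a)=+4.792e+00  f'(a)=-3.427e+00  a ← 26.563098 − (+4.792e+00/-3.427e+00) = 27.961179
iter 2: u=1.511238  f(a)=+4.043e-01  f'(a)=-2.871e+00  a ← 27.961179 − (+4.043e-01/-2.871e+00) = 28.101986
iter 3: u=1.503666  f(a)=+3.464e-03  f'(a)=-2.822e+00  a ← 28.101986 − (+3.464e-03/-2.822e+00) = 28.103213
iter 4: u=1.503600  f(a)=+2.591e-07  f'(a)=-2.822e+00  a ← 28.103213 − (+2.591e-07/-2.822e+00) = 28.103213
iter 5: u=1.503600  f(a)=+1.421e-14  f'(a)=-2.822e+00  a ← 28.103213 − (+1.421e-14/-2.822e+00) = 28.103213
converged: |Δa| < 1e-12 after 5 iterations
sag = a·(cosh(S/(2a)) − 1) = 28.103213·(cosh(1.503600) − 1) = 38.222925
T_max/T_min = cosh(S/(2a)) = 2.360091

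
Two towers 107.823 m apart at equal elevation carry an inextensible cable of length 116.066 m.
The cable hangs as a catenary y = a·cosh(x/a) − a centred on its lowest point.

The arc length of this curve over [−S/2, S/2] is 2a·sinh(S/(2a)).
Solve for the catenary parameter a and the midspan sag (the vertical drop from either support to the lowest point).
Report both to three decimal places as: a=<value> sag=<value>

seed: a₀ = √(S³/(24(L−S))) = √(107.823³/(24·8.243)) = 79.601059
iter 1: u=0.677271  f(a)=+1.911e-01  f'(a)=-2.168e-01  a ← 79.601059 − (+1.911e-01/-2.168e-01) = 80.482796
iter 2: u=0.669851  f(a)=+3.222e-03  f'(a)=-2.095e-01  a ← 80.482796 − (+3.222e-03/-2.095e-01) = 80.498176
iter 3: u=0.669723  f(a)=+9.506e-07  f'(a)=-2.094e-01  a ← 80.498176 − (+9.506e-07/-2.094e-01) = 80.498180
iter 4: u=0.669723  f(a)=+8.527e-14  f'(a)=-2.094e-01  a ← 80.498180 − (+8.527e-14/-2.094e-01) = 80.498180
converged: |Δa| < 1e-12 after 4 iterations
sag = a·(cosh(S/(2a)) − 1) = 80.498180·(cosh(0.669723) − 1) = 18.737832
T_max/T_min = cosh(S/(2a)) = 1.232773

a=80.498 sag=18.738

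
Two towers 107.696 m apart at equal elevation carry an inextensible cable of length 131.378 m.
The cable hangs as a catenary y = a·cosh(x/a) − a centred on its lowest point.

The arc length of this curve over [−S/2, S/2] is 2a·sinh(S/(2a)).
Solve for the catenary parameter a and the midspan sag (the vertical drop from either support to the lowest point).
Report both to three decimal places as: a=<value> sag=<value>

a=48.354 sag=33.213

seed: a₀ = √(S³/(24(L−S))) = √(107.696³/(24·23.682)) = 46.879671
iter 1: u=1.148643  f(a)=+1.612e+00  f'(a)=-1.150e+00  a ← 46.879671 − (+1.612e+00/-1.150e+00) = 48.281556
iter 2: u=1.115291  f(a)=+7.515e-02  f'(a)=-1.045e+00  a ← 48.281556 − (+7.515e-02/-1.045e+00) = 48.353458
iter 3: u=1.113633  f(a)=+1.809e-04  f'(a)=-1.040e+00  a ← 48.353458 − (+1.809e-04/-1.040e+00) = 48.353632
iter 4: u=1.113629  f(a)=+1.054e-09  f'(a)=-1.040e+00  a ← 48.353632 − (+1.054e-09/-1.040e+00) = 48.353632
iter 5: u=1.113629  f(a)=+0.000e+00  f'(a)=-1.040e+00  a ← 48.353632 − (+0.000e+00/-1.040e+00) = 48.353632
converged: |Δa| < 1e-12 after 5 iterations
sag = a·(cosh(S/(2a)) − 1) = 48.353632·(cosh(1.113629) − 1) = 33.213018
T_max/T_min = cosh(S/(2a)) = 1.686877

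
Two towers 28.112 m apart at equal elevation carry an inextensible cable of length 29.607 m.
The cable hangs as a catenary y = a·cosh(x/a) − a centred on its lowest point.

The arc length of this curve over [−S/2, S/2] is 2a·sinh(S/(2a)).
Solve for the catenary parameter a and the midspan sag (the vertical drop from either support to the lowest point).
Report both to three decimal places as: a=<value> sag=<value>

seed: a₀ = √(S³/(24(L−S))) = √(28.112³/(24·1.495)) = 24.883496
iter 1: u=0.564872  f(a)=+2.403e-02  f'(a)=-1.240e-01  a ← 24.883496 − (+2.403e-02/-1.240e-01) = 25.077254
iter 2: u=0.560508  f(a)=+2.836e-04  f'(a)=-1.211e-01  a ← 25.077254 − (+2.836e-04/-1.211e-01) = 25.079595
iter 3: u=0.560456  f(a)=+4.054e-08  f'(a)=-1.211e-01  a ← 25.079595 − (+4.054e-08/-1.211e-01) = 25.079595
iter 4: u=0.560456  f(a)=+3.553e-15  f'(a)=-1.211e-01  a ← 25.079595 − (+3.553e-15/-1.211e-01) = 25.079595
converged: |Δa| < 1e-12 after 4 iterations
sag = a·(cosh(S/(2a)) − 1) = 25.079595·(cosh(0.560456) − 1) = 4.043071
T_max/T_min = cosh(S/(2a)) = 1.161210

a=25.080 sag=4.043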